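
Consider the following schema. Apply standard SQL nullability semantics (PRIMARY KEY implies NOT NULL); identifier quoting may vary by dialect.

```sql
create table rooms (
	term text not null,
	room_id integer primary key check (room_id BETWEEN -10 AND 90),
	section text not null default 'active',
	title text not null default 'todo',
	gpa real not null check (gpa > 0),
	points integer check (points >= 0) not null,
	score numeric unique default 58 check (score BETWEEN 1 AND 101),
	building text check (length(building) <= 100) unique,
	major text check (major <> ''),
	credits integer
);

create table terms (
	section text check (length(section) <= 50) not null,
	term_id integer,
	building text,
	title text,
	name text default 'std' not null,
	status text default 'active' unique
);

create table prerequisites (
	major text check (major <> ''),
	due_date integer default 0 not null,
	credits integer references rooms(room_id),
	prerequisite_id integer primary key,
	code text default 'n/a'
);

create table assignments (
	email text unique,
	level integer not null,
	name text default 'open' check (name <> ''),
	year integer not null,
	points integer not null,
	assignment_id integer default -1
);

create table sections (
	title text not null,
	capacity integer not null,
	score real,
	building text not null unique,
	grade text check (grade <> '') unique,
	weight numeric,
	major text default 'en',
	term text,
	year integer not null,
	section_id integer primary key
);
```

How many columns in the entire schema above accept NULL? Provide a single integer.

19

rooms: 4 nullable (score, building, major, credits — PK (room_id) and explicit NOT NULL columns excluded).
terms: 4 nullable (term_id, building, title, status — PK none and explicit NOT NULL columns excluded).
prerequisites: 3 nullable (major, credits, code — PK (prerequisite_id) and explicit NOT NULL columns excluded).
assignments: 3 nullable (email, name, assignment_id — PK none and explicit NOT NULL columns excluded).
sections: 5 nullable (score, grade, weight, major, term — PK (section_id) and explicit NOT NULL columns excluded).
Total: 4 + 4 + 3 + 3 + 5 = 19.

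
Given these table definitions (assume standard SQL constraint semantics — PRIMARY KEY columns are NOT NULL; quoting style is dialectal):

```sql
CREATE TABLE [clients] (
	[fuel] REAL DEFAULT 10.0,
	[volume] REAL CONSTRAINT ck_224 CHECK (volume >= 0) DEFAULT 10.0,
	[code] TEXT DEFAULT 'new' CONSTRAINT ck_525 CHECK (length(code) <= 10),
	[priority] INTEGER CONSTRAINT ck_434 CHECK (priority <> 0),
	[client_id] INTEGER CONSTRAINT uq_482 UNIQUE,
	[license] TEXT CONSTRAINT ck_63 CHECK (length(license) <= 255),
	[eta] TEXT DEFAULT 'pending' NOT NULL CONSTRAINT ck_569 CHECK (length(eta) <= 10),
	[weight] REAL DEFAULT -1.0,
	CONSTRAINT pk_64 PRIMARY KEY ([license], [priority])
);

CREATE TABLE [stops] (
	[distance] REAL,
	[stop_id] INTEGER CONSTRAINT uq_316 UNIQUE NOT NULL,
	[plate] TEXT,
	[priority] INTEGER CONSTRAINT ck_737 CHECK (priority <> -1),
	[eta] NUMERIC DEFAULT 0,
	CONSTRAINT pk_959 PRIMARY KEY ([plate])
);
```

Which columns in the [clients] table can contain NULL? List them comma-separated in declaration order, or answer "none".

- fuel: DEFAULT only fills an omitted column; an explicit NULL is still allowed → nullable.
- volume: CHECK does not forbid NULL (a CHECK constraint passes when its expression is NULL) → nullable.
- code: CHECK does not forbid NULL (a CHECK constraint passes when its expression is NULL) → nullable.
- priority: part of the PRIMARY KEY, which implies NOT NULL → not nullable.
- client_id: UNIQUE does not imply NOT NULL → nullable.
- license: part of the PRIMARY KEY, which implies NOT NULL → not nullable.
- eta: declared NOT NULL → not nullable.
- weight: DEFAULT only fills an omitted column; an explicit NULL is still allowed → nullable.

fuel, volume, code, client_id, weight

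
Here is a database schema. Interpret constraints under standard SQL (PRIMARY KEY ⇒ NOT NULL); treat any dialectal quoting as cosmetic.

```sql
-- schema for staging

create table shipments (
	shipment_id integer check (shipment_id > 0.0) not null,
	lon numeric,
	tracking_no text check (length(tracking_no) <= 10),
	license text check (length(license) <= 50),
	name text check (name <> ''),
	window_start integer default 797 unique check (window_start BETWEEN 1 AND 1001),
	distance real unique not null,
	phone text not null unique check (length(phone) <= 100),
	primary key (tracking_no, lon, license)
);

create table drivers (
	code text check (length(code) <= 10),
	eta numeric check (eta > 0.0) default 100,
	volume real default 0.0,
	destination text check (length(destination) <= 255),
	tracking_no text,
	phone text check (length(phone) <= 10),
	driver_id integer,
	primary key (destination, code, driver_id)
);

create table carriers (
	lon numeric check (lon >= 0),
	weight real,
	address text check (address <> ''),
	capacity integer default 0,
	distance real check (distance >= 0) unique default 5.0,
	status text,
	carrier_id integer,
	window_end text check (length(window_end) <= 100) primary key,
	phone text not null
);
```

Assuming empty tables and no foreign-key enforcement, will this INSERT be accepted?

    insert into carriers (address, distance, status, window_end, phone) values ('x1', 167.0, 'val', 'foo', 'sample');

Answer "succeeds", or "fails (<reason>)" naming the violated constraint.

succeeds

NOT NULL columns: phone is supplied; window_end is supplied.
CHECK constraints: 'x1' satisfies (address <> ''); 167.0 satisfies (distance >= 0); 'foo' satisfies (length(window_end) <= 100).
No constraint is violated.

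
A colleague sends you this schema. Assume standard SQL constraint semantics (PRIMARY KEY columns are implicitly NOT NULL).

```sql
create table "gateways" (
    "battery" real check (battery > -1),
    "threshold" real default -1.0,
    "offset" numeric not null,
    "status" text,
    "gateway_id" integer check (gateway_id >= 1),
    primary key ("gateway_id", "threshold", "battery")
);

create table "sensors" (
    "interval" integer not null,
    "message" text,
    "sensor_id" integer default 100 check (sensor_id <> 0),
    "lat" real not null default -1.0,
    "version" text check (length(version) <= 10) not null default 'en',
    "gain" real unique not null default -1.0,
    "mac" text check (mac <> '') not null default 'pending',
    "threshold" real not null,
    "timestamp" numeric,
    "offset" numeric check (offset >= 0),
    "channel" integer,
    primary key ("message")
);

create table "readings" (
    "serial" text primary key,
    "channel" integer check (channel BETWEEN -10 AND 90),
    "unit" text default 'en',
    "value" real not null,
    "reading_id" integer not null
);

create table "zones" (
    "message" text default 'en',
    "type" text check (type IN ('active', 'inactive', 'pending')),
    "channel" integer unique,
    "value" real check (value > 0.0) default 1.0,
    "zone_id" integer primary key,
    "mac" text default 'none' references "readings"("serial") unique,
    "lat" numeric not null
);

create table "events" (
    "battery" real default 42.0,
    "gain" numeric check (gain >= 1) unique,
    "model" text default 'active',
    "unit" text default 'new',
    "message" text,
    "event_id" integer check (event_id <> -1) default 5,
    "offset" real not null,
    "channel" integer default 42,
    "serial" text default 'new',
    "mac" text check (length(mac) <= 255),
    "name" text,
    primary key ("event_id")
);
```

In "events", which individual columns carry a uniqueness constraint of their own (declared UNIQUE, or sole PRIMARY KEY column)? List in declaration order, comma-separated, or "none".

- battery: no UNIQUE or single-column PK constraint.
- gain: declared UNIQUE → unique.
- model: no UNIQUE or single-column PK constraint.
- unit: no UNIQUE or single-column PK constraint.
- message: no UNIQUE or single-column PK constraint.
- event_id: single-column PRIMARY KEY → unique.
- offset: no UNIQUE or single-column PK constraint.
- channel: no UNIQUE or single-column PK constraint.
- serial: no UNIQUE or single-column PK constraint.
- mac: no UNIQUE or single-column PK constraint.
- name: no UNIQUE or single-column PK constraint.

gain, event_id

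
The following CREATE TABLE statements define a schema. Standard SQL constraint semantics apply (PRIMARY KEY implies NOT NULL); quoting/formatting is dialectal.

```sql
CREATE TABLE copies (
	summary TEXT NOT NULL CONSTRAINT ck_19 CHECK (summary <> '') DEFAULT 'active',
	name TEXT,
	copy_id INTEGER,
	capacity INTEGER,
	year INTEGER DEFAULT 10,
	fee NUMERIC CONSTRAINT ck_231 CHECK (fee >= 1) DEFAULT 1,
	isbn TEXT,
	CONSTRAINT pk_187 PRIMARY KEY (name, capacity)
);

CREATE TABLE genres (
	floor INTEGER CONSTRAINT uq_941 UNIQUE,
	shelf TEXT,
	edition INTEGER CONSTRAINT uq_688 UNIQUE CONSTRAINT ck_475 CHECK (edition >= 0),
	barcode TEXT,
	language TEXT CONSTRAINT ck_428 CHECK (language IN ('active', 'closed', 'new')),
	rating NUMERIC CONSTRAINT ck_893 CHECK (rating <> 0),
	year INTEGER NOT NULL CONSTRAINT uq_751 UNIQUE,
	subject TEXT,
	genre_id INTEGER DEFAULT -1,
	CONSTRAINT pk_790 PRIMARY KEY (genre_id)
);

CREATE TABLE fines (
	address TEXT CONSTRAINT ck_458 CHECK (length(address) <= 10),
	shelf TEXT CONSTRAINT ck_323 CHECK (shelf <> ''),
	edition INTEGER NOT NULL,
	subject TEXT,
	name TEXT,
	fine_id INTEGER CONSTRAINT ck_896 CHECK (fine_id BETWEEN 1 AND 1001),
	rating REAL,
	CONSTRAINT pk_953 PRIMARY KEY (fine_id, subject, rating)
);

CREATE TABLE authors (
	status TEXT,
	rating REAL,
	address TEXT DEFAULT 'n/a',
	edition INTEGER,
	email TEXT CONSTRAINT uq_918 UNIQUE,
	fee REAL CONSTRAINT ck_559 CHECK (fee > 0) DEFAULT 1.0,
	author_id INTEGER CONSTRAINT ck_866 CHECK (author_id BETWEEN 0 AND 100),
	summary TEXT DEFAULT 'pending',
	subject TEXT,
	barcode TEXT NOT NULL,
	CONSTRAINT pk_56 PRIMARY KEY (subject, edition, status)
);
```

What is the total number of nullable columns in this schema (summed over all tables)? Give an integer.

20

copies: 4 nullable (copy_id, year, fee, isbn — PK (name, capacity) and explicit NOT NULL columns excluded).
genres: 7 nullable (floor, shelf, edition, barcode, language, rating, subject — PK (genre_id) and explicit NOT NULL columns excluded).
fines: 3 nullable (address, shelf, name — PK (fine_id, subject, rating) and explicit NOT NULL columns excluded).
authors: 6 nullable (rating, address, email, fee, author_id, summary — PK (subject, edition, status) and explicit NOT NULL columns excluded).
Total: 4 + 7 + 3 + 6 = 20.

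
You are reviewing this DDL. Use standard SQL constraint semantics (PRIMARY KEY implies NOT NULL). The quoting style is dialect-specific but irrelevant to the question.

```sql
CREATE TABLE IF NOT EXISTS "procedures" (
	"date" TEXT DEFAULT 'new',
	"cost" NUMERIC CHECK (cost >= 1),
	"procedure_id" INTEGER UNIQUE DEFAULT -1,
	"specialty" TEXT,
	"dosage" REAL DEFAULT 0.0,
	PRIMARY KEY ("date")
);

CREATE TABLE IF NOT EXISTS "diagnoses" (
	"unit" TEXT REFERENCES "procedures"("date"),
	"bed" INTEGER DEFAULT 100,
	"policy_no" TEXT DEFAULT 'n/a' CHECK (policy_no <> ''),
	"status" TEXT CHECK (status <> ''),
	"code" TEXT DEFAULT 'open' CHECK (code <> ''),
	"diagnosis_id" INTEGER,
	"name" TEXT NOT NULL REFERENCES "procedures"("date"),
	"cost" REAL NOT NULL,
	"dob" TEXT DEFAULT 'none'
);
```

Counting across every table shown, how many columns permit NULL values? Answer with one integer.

11

procedures: 4 nullable (cost, procedure_id, specialty, dosage — PK (date) and explicit NOT NULL columns excluded).
diagnoses: 7 nullable (unit, bed, policy_no, status, code, diagnosis_id, dob — PK none and explicit NOT NULL columns excluded).
Total: 4 + 7 = 11.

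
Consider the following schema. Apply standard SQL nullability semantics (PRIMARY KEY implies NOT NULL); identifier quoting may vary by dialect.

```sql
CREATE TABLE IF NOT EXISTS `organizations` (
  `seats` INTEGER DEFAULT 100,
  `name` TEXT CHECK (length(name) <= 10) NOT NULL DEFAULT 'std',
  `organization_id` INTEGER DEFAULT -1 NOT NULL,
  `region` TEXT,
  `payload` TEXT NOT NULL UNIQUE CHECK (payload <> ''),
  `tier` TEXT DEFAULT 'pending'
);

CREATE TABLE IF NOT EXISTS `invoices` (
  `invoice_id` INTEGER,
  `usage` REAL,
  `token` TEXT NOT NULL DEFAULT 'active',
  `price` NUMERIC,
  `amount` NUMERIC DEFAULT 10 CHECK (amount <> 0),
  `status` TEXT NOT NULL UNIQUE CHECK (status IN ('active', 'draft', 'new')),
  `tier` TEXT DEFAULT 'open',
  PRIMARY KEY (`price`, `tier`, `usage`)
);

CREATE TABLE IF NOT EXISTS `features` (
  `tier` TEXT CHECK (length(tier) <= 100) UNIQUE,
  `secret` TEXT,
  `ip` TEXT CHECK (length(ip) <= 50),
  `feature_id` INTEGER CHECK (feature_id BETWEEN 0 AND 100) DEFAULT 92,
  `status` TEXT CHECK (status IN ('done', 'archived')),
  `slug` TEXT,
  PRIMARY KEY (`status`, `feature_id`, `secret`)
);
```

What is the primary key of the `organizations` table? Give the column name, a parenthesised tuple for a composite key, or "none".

No column is declared PRIMARY KEY inline, and there is no table-level PRIMARY KEY clause in organizations.

none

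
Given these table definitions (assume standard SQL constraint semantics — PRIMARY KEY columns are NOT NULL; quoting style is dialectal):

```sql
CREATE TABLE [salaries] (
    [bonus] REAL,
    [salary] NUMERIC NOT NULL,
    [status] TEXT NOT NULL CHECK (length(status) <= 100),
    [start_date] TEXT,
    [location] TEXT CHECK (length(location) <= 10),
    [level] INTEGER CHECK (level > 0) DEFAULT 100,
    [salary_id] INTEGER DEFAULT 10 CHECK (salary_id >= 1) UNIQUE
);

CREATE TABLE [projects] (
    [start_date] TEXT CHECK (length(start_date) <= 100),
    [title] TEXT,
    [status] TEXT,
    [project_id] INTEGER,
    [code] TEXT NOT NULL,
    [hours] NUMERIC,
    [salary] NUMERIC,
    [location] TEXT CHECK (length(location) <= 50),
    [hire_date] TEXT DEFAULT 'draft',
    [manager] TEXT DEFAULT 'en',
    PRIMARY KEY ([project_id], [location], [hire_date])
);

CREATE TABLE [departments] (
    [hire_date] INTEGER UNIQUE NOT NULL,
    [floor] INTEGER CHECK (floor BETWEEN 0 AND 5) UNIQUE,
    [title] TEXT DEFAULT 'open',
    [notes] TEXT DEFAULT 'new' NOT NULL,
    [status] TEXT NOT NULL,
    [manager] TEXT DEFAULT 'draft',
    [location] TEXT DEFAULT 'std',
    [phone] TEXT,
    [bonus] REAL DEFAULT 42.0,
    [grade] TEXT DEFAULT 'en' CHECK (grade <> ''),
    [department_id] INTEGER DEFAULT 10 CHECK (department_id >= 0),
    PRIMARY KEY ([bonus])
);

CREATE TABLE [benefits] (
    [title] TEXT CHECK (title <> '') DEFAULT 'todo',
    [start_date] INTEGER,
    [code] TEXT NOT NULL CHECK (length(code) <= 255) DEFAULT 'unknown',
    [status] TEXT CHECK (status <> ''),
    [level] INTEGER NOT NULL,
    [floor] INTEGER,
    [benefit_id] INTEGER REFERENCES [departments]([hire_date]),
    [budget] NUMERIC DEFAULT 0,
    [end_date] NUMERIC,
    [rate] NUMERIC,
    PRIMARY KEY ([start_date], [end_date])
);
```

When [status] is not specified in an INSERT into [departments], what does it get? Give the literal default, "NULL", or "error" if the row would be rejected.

error

status has no DEFAULT clause.
Omitting it would insert NULL, but it is declared NOT NULL, so the INSERT fails.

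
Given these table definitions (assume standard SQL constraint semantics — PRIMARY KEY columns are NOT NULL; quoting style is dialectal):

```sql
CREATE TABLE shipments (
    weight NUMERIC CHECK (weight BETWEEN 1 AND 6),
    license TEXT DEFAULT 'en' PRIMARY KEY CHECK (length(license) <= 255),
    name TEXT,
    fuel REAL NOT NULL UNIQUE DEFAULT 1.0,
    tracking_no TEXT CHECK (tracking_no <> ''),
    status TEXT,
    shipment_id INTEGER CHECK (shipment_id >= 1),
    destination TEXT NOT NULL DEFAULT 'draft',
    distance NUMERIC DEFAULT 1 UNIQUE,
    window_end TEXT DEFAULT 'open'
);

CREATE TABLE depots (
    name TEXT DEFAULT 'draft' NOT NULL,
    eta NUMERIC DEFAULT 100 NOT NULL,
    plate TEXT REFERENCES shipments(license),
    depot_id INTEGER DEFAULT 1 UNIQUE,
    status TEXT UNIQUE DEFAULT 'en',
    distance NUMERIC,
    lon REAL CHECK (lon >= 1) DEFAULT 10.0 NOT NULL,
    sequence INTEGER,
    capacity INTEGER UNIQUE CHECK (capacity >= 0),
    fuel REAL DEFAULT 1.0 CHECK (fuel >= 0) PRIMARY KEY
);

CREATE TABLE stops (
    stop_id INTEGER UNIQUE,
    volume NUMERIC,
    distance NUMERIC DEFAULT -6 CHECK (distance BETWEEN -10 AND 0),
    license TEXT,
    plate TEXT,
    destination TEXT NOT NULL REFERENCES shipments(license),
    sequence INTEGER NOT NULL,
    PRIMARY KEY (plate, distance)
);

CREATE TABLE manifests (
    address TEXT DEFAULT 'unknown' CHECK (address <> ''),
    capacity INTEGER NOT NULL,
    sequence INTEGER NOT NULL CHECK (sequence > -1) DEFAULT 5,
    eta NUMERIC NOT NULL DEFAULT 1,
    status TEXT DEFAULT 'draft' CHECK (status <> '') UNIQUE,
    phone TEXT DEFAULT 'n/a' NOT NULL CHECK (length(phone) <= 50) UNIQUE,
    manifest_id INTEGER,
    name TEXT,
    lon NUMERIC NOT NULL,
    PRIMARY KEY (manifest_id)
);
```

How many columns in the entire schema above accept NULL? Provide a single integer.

shipments: 7 nullable (weight, name, tracking_no, status, shipment_id, distance, window_end — PK (license) and explicit NOT NULL columns excluded).
depots: 6 nullable (plate, depot_id, status, distance, sequence, capacity — PK (fuel) and explicit NOT NULL columns excluded).
stops: 3 nullable (stop_id, volume, license — PK (plate, distance) and explicit NOT NULL columns excluded).
manifests: 3 nullable (address, status, name — PK (manifest_id) and explicit NOT NULL columns excluded).
Total: 7 + 6 + 3 + 3 = 19.

19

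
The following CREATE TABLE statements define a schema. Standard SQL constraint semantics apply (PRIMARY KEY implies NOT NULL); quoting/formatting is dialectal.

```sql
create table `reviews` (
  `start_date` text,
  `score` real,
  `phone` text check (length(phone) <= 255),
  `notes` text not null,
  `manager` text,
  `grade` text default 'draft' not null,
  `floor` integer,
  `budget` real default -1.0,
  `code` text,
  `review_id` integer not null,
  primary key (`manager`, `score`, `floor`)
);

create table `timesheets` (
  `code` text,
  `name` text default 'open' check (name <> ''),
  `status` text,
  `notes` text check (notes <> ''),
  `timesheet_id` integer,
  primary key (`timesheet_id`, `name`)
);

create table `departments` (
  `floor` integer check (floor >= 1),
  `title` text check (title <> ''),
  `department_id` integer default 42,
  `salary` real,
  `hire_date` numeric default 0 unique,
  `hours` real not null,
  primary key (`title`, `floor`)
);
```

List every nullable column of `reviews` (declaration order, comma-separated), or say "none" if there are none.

start_date, phone, budget, code

- start_date: no NOT NULL constraint applies → nullable.
- score: part of the PRIMARY KEY, which implies NOT NULL → not nullable.
- phone: CHECK does not forbid NULL (a CHECK constraint passes when its expression is NULL) → nullable.
- notes: declared NOT NULL → not nullable.
- manager: part of the PRIMARY KEY, which implies NOT NULL → not nullable.
- grade: declared NOT NULL → not nullable.
- floor: part of the PRIMARY KEY, which implies NOT NULL → not nullable.
- budget: DEFAULT only fills an omitted column; an explicit NULL is still allowed → nullable.
- code: no NOT NULL constraint applies → nullable.
- review_id: declared NOT NULL → not nullable.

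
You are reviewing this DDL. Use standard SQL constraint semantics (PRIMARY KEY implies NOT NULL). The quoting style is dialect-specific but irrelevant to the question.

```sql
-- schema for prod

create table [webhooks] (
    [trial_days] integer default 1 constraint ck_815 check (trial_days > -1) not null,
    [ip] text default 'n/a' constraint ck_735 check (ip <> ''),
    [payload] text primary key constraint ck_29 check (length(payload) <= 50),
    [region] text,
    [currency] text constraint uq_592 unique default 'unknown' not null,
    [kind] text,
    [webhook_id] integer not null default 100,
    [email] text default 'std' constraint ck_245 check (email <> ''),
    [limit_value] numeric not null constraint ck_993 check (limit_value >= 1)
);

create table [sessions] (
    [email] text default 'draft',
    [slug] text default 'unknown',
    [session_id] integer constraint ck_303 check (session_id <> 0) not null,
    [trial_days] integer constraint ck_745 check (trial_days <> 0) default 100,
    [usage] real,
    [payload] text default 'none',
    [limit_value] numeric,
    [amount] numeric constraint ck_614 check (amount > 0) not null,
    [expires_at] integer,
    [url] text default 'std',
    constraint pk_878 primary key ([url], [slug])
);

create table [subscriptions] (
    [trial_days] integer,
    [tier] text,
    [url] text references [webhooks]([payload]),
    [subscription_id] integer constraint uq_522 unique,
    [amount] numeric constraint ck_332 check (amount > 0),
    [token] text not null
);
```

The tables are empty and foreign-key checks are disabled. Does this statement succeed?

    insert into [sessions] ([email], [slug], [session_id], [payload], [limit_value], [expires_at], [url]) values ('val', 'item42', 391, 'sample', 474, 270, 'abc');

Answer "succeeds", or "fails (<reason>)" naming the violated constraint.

fails (NOT NULL on amount)

amount is omitted from the column list and has no DEFAULT, so it would receive NULL.
But amount is declared NOT NULL.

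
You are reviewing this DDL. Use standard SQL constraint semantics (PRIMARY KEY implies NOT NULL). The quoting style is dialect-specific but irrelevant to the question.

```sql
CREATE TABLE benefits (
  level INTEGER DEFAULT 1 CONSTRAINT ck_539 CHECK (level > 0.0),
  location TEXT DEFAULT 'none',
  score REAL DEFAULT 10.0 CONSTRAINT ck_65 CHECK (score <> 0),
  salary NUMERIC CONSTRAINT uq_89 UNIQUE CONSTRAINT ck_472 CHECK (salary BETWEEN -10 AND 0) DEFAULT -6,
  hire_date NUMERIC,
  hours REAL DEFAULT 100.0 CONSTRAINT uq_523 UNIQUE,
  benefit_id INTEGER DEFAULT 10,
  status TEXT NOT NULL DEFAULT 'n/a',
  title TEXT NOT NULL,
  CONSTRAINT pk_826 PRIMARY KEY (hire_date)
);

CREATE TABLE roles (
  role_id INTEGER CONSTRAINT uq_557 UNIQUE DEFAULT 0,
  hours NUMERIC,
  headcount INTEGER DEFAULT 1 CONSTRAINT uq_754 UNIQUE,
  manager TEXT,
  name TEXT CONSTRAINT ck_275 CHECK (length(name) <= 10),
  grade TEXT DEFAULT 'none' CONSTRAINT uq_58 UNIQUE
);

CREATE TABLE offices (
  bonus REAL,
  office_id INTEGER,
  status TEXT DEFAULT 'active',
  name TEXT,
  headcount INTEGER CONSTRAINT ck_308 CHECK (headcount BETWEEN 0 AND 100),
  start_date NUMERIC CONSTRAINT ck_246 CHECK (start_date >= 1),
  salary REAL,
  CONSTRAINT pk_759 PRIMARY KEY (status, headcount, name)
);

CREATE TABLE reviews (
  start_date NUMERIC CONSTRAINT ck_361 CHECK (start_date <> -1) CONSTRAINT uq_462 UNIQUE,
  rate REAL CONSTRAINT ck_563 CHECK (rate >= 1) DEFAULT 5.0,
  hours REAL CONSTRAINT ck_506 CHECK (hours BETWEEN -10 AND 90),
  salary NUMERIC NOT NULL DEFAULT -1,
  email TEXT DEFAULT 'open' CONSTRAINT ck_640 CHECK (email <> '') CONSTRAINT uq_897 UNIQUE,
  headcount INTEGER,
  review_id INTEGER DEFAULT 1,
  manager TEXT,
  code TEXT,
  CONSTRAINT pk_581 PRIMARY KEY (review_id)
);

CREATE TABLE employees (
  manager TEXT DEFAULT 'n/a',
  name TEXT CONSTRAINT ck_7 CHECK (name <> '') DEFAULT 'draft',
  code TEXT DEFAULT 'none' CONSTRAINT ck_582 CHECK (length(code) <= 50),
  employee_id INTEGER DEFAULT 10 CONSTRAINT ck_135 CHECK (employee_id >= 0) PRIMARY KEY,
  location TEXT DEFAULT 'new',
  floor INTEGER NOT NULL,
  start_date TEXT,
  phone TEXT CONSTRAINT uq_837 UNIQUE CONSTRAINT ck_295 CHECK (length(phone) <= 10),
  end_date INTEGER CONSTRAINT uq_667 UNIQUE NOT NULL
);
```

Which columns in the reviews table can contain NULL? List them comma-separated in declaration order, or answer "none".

- start_date: CHECK does not forbid NULL (a CHECK constraint passes when its expression is NULL) → nullable.
- rate: CHECK does not forbid NULL (a CHECK constraint passes when its expression is NULL) → nullable.
- hours: CHECK does not forbid NULL (a CHECK constraint passes when its expression is NULL) → nullable.
- salary: declared NOT NULL → not nullable.
- email: CHECK does not forbid NULL (a CHECK constraint passes when its expression is NULL) → nullable.
- headcount: no NOT NULL constraint applies → nullable.
- review_id: part of the PRIMARY KEY, which implies NOT NULL → not nullable.
- manager: no NOT NULL constraint applies → nullable.
- code: no NOT NULL constraint applies → nullable.

start_date, rate, hours, email, headcount, manager, code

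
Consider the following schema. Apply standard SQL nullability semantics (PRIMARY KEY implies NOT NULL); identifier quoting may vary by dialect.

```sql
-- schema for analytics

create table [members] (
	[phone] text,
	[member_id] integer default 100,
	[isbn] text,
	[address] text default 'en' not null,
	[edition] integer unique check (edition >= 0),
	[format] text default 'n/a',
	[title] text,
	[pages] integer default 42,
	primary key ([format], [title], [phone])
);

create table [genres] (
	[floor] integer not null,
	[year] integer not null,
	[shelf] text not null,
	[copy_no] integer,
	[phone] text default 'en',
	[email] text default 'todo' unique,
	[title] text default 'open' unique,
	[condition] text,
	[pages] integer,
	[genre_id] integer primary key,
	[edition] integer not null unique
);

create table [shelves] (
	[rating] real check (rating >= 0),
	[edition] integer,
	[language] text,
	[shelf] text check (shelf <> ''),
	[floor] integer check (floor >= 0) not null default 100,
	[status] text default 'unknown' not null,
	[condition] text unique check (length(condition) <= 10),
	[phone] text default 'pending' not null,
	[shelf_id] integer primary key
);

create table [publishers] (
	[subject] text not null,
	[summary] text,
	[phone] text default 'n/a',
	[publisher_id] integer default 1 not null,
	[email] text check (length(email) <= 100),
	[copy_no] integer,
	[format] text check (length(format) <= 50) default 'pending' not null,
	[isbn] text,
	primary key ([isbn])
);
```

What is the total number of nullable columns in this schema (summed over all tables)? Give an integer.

members: 4 nullable (member_id, isbn, edition, pages — PK (format, title, phone) and explicit NOT NULL columns excluded).
genres: 6 nullable (copy_no, phone, email, title, condition, pages — PK (genre_id) and explicit NOT NULL columns excluded).
shelves: 5 nullable (rating, edition, language, shelf, condition — PK (shelf_id) and explicit NOT NULL columns excluded).
publishers: 4 nullable (summary, phone, email, copy_no — PK (isbn) and explicit NOT NULL columns excluded).
Total: 4 + 6 + 5 + 4 = 19.

19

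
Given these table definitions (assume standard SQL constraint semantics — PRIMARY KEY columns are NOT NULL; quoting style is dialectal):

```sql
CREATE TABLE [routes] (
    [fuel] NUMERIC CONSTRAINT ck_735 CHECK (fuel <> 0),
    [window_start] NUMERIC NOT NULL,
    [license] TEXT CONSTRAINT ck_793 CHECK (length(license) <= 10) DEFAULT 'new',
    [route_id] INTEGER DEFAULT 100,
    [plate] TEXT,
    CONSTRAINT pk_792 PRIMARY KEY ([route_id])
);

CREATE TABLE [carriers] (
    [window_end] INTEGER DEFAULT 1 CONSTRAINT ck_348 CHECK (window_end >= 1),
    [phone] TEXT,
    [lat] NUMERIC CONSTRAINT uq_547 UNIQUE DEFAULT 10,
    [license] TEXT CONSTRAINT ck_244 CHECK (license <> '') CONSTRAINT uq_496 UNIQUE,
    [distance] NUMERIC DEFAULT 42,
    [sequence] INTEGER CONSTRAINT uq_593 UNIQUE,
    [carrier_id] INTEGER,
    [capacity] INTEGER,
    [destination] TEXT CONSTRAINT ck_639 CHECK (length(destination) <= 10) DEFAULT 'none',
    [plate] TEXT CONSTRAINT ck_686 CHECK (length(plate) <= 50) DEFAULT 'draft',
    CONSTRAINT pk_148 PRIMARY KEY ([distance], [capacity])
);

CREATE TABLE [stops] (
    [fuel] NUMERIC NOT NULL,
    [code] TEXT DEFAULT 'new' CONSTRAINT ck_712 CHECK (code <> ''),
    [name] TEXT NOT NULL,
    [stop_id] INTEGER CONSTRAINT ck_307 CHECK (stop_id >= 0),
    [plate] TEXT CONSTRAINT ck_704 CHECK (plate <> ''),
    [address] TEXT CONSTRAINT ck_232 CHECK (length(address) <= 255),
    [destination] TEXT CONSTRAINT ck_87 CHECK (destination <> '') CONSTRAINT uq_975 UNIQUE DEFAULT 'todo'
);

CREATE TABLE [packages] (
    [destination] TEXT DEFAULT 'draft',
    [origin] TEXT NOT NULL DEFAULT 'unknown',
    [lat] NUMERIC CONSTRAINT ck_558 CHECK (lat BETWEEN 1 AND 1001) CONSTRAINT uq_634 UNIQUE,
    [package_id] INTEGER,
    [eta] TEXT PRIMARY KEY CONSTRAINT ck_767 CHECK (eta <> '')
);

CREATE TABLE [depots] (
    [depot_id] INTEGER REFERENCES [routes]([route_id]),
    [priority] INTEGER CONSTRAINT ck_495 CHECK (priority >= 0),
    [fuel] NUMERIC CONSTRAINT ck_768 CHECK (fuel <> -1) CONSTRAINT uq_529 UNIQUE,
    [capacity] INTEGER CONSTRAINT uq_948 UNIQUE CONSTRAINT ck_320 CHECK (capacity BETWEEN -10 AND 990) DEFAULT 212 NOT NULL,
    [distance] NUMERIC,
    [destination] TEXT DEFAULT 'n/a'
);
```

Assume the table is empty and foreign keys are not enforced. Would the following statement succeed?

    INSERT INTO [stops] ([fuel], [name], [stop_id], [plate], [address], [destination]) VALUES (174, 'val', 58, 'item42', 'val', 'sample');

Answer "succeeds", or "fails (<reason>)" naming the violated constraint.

succeeds

NOT NULL columns: fuel is supplied; name is supplied.
CHECK constraints: 58 satisfies (stop_id >= 0); 'item42' satisfies (plate <> ''); 'val' satisfies (length(address) <= 255); 'sample' satisfies (destination <> '').
No constraint is violated.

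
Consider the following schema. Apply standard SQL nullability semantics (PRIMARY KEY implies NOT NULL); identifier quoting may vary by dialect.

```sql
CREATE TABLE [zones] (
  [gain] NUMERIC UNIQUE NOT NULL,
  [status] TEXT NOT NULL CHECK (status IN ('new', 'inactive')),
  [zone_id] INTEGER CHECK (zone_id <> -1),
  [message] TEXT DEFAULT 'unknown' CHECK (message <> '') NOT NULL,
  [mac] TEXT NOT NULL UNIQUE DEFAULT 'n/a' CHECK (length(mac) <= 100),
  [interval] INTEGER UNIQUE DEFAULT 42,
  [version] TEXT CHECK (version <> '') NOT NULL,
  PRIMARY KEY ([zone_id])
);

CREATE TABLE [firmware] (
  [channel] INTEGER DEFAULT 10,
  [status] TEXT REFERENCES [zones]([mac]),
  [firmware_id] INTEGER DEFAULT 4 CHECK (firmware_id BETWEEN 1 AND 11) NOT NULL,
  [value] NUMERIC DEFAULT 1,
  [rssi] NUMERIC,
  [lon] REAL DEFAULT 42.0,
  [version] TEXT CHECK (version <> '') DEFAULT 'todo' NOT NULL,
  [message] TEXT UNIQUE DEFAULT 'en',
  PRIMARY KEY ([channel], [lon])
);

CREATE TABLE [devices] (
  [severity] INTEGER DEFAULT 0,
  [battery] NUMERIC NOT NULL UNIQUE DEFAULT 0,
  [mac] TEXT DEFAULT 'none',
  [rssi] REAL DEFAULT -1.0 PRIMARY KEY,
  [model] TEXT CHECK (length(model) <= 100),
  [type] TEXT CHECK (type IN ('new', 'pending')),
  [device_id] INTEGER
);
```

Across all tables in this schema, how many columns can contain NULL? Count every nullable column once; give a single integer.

zones: 1 nullable (interval — PK (zone_id) and explicit NOT NULL columns excluded).
firmware: 4 nullable (status, value, rssi, message — PK (channel, lon) and explicit NOT NULL columns excluded).
devices: 5 nullable (severity, mac, model, type, device_id — PK (rssi) and explicit NOT NULL columns excluded).
Total: 1 + 4 + 5 = 10.

10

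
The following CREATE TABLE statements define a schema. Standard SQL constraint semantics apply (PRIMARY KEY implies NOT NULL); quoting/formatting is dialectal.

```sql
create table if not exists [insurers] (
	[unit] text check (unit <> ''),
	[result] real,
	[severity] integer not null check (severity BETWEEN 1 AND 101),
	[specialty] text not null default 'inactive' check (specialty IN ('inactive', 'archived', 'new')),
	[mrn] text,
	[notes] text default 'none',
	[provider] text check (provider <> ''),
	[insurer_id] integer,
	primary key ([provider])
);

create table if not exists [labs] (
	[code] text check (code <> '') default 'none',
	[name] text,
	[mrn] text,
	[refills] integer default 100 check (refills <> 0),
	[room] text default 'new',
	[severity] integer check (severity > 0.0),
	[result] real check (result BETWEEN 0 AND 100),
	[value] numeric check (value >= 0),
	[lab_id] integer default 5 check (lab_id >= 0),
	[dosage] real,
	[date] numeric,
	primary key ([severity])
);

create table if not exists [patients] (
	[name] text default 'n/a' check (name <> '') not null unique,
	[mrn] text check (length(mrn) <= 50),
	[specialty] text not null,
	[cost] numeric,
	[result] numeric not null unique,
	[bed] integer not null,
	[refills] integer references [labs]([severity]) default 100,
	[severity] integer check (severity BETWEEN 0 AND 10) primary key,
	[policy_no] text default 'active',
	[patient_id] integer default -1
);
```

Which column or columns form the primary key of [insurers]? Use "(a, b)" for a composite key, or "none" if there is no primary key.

provider

provider is declared PRIMARY KEY as a table-level PRIMARY KEY clause.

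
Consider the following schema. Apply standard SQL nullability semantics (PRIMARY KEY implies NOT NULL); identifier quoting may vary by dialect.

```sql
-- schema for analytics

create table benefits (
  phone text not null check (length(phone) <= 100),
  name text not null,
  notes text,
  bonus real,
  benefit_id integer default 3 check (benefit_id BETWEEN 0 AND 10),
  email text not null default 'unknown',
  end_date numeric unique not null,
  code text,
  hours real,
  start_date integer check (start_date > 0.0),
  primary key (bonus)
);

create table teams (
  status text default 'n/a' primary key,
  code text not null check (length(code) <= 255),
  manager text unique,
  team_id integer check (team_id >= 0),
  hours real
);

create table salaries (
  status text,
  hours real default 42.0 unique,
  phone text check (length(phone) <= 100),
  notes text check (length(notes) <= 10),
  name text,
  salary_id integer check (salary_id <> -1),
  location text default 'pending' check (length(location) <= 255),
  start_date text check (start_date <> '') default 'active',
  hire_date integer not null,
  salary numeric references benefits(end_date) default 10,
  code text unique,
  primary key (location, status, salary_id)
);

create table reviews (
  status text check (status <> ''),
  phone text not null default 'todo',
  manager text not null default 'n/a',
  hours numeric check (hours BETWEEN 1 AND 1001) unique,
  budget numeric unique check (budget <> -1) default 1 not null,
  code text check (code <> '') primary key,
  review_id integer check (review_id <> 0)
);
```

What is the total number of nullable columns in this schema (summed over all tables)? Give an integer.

18

benefits: 5 nullable (notes, benefit_id, code, hours, start_date — PK (bonus) and explicit NOT NULL columns excluded).
teams: 3 nullable (manager, team_id, hours — PK (status) and explicit NOT NULL columns excluded).
salaries: 7 nullable (hours, phone, notes, name, start_date, salary, code — PK (location, status, salary_id) and explicit NOT NULL columns excluded).
reviews: 3 nullable (status, hours, review_id — PK (code) and explicit NOT NULL columns excluded).
Total: 5 + 3 + 7 + 3 = 18.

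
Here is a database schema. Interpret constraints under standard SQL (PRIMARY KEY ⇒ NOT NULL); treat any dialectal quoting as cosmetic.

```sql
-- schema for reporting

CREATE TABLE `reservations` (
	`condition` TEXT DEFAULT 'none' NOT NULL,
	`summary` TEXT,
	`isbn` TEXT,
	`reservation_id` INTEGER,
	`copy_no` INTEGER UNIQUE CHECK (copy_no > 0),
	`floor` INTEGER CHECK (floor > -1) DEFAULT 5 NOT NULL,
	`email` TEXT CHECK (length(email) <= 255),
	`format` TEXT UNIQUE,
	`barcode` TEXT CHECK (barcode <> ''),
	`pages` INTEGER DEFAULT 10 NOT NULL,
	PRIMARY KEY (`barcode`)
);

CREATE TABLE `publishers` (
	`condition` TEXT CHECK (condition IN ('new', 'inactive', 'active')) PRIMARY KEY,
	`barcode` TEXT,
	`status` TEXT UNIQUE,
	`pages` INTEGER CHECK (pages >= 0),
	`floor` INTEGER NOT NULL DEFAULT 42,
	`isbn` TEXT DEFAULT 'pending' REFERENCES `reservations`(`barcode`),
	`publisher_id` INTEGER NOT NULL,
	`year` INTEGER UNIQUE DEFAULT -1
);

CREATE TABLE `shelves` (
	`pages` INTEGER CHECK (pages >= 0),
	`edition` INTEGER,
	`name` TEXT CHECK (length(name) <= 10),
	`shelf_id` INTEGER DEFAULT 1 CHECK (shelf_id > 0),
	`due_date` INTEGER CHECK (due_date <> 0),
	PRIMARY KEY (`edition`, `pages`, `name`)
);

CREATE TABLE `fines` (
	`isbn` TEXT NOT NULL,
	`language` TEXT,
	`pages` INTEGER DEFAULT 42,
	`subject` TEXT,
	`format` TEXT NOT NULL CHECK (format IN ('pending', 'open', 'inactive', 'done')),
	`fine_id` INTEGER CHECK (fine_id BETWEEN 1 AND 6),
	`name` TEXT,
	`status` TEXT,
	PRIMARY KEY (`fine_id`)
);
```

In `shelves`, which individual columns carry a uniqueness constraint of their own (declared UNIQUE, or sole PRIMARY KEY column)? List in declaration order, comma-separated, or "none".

none

- pages: part of a composite PRIMARY KEY — only the tuple is unique, not this column on its own.
- edition: part of a composite PRIMARY KEY — only the tuple is unique, not this column on its own.
- name: part of a composite PRIMARY KEY — only the tuple is unique, not this column on its own.
- shelf_id: no UNIQUE or single-column PK constraint.
- due_date: no UNIQUE or single-column PK constraint.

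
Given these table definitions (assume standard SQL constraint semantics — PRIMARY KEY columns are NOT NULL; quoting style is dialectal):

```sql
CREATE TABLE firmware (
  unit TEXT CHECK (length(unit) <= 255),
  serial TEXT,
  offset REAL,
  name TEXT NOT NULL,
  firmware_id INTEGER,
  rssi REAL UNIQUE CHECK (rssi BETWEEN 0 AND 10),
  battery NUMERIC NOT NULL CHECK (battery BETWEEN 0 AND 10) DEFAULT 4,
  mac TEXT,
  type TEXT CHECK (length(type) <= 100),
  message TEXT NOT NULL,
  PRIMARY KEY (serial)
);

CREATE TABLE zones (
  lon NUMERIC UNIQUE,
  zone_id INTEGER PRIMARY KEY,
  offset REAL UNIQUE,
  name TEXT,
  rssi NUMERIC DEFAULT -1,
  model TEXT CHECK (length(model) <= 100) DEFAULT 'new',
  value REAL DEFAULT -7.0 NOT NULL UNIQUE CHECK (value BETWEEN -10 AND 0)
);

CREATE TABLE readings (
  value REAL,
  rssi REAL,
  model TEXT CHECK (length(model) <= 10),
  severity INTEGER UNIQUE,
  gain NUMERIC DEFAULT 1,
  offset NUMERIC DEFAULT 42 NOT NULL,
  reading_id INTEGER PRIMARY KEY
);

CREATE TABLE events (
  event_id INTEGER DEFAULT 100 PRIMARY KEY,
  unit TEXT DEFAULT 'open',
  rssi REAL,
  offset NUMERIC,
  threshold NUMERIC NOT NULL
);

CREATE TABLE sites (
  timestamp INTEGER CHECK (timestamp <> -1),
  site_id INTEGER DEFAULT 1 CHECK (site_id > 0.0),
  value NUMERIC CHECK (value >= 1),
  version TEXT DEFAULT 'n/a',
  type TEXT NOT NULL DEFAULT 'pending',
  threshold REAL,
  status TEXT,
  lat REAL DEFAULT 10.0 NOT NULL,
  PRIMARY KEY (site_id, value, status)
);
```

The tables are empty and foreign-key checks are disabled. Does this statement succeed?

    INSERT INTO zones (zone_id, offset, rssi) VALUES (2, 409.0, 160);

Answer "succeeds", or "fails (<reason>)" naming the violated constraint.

NOT NULL columns: value defaults to -7.0; zone_id is supplied.
No constraint is violated.

succeeds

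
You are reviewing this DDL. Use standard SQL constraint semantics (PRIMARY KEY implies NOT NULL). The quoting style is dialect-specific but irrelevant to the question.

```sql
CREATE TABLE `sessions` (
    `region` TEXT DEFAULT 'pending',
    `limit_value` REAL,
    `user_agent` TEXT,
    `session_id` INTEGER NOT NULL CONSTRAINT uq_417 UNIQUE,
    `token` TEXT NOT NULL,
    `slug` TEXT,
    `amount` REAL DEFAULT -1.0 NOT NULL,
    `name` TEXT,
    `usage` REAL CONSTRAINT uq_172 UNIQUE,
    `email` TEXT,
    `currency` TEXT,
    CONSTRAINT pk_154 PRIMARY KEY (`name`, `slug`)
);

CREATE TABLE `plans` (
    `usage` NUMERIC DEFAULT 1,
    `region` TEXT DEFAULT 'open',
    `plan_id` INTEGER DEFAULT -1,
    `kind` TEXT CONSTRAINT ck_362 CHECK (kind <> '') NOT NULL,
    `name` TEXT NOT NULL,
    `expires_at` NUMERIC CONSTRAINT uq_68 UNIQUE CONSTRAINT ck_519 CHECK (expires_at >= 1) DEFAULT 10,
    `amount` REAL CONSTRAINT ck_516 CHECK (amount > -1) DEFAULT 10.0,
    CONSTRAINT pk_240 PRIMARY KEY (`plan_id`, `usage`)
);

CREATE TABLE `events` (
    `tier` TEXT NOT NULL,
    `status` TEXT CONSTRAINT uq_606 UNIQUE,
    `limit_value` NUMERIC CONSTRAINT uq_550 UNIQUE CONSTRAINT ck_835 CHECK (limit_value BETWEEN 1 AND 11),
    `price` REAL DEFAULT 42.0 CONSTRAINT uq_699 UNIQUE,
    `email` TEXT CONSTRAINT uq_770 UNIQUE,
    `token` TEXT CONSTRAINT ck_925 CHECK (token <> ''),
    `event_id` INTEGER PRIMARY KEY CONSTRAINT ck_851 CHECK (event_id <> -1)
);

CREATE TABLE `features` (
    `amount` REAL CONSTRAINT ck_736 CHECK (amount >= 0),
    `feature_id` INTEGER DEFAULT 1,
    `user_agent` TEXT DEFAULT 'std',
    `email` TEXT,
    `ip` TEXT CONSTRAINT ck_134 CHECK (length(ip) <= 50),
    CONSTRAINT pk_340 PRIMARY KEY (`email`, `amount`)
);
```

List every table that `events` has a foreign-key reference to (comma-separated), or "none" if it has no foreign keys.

No column in events has a REFERENCES clause.

none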